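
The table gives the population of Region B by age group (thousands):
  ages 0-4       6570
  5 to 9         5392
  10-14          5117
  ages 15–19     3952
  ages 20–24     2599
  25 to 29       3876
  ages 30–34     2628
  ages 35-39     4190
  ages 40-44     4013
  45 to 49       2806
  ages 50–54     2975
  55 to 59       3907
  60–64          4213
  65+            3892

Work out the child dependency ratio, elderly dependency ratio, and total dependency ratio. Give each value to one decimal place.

Youth dependency ratio: 48.6
Old-age dependency ratio: 11.1
Total dependency ratio: 59.6

0–14: 6570 + 5392 + 5117 = 17079
15–64: 3952 + 2599 + 3876 + 2628 + 4190 + 4013 + 2806 + 2975 + 3907 + 4213 = 35159
65+: 3892
Youth dependency ratio = 17079 / 35159 × 100 = 48.6
Old-age dependency ratio = 3892 / 35159 × 100 = 11.1
Total dependency ratio = (17079 + 3892) / 35159 × 100 = 20971 / 35159 × 100 = 59.6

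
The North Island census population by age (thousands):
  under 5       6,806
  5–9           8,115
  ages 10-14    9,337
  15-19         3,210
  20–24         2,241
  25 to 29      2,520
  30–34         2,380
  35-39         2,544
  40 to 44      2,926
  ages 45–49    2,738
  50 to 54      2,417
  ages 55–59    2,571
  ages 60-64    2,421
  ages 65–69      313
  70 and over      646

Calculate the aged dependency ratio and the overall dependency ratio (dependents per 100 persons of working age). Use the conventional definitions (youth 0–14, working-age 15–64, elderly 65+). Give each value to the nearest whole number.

0–14: 6,806 + 8,115 + 9,337 = 24,258
15–64: 3,210 + 2,241 + 2,520 + 2,380 + 2,544 + 2,926 + 2,738 + 2,417 + 2,571 + 2,421 = 25,968
65+: 313 + 646 = 959
Old-age dependency ratio = 959 / 25,968 × 100 = 4
Total dependency ratio = (24,258 + 959) / 25,968 × 100 = 25,217 / 25,968 × 100 = 97

Old-age dependency ratio: 4
Total dependency ratio: 97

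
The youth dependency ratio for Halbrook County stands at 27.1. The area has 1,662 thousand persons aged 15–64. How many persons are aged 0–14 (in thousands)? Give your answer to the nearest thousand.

Youth dependency ratio = youth / working-age × 100
27.1 = Y / 1,662 × 100
⇒ 450

Aged 0–14: 450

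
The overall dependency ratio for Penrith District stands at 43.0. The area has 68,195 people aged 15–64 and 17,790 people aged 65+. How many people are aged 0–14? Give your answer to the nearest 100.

Total dependency ratio = (youth + elderly) / working-age × 100
43.0 = (Y + 17,790) / 68,195 × 100
⇒ 11,500

Aged 0–14: 11,500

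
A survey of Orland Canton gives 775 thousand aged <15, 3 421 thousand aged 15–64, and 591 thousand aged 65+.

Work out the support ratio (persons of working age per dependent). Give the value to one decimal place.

Support ratio: 2.5

Support ratio = 3 421 / (775 + 591) = 3 421 / 1 366 = 2.5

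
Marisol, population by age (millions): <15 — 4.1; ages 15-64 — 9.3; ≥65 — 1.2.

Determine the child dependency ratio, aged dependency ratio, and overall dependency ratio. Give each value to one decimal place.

Youth dependency ratio = 4.1 / 9.3 × 100 = 44.1
Old-age dependency ratio = 1.2 / 9.3 × 100 = 12.9
Total dependency ratio = (4.1 + 1.2) / 9.3 × 100 = 5.3 / 9.3 × 100 = 57.0

Youth dependency ratio: 44.1
Old-age dependency ratio: 12.9
Total dependency ratio: 57.0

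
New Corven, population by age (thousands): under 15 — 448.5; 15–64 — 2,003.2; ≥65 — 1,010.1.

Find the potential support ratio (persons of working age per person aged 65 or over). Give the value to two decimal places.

Potential support ratio = 2,003.2 / 1,010.1 = 1.98

Potential support ratio: 1.98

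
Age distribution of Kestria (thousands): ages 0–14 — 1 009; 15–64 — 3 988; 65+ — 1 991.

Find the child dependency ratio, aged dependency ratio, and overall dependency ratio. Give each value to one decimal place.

Youth dependency ratio: 25.3
Old-age dependency ratio: 49.9
Total dependency ratio: 75.2

Youth dependency ratio = 1 009 / 3 988 × 100 = 25.3
Old-age dependency ratio = 1 991 / 3 988 × 100 = 49.9
Total dependency ratio = (1 009 + 1 991) / 3 988 × 100 = 3 000 / 3 988 × 100 = 75.2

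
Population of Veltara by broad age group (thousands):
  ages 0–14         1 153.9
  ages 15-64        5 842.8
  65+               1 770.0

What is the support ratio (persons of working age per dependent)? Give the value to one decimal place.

Support ratio = 5 842.8 / (1 153.9 + 1 770.0) = 5 842.8 / 2 923.9 = 2.0

Support ratio: 2.0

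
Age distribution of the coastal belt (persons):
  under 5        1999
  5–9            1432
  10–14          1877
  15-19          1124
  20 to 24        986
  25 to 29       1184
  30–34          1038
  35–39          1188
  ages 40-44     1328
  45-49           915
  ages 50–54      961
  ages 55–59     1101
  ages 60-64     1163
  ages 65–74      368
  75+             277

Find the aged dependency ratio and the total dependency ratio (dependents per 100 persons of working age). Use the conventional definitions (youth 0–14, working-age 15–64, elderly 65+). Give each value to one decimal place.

0–14: 1999 + 1432 + 1877 = 5308
15–64: 1124 + 986 + 1184 + 1038 + 1188 + 1328 + 915 + 961 + 1101 + 1163 = 10988
65+: 368 + 277 = 645
Old-age dependency ratio = 645 / 10988 × 100 = 5.9
Total dependency ratio = (5308 + 645) / 10988 × 100 = 5953 / 10988 × 100 = 54.2

Old-age dependency ratio: 5.9
Total dependency ratio: 54.2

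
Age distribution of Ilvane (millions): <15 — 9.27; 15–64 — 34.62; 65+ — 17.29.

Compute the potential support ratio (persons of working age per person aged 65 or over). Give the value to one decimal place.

Potential support ratio: 2.0

Potential support ratio = 34.62 / 17.29 = 2.0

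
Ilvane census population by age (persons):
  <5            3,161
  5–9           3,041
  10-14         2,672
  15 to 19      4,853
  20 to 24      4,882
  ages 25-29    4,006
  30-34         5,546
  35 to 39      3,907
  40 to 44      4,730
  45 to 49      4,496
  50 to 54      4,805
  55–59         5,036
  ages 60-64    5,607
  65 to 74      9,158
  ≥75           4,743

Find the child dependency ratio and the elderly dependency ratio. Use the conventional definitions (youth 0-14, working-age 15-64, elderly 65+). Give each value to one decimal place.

0–14: 3,161 + 3,041 + 2,672 = 8,874
15–64: 4,853 + 4,882 + 4,006 + 5,546 + 3,907 + 4,730 + 4,496 + 4,805 + 5,036 + 5,607 = 47,868
65+: 9,158 + 4,743 = 13,901
Youth dependency ratio = 8,874 / 47,868 × 100 = 18.5
Old-age dependency ratio = 13,901 / 47,868 × 100 = 29.0

Youth dependency ratio: 18.5
Old-age dependency ratio: 29.0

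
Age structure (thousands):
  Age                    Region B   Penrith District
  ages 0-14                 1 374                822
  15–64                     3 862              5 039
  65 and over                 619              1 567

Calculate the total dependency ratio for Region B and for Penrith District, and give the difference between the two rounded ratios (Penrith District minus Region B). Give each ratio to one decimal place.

Region B: 51.6
Penrith District: 47.4
Difference: -4.2

Region B: (1 374 + 619) / 3 862 × 100 = 1 993 / 3 862 × 100 = 51.6
Penrith District: (822 + 1 567) / 5 039 × 100 = 2 389 / 5 039 × 100 = 47.4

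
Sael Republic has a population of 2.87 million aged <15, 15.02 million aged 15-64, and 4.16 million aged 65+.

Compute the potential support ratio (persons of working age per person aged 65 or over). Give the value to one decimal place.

Potential support ratio: 3.6

Potential support ratio = 15.02 / 4.16 = 3.6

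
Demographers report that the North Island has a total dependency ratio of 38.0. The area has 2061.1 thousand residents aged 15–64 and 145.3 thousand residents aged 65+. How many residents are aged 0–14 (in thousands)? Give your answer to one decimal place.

Total dependency ratio = (youth + elderly) / working-age × 100
38.0 = (Y + 145.3) / 2061.1 × 100
⇒ 637.9

Aged 0–14: 637.9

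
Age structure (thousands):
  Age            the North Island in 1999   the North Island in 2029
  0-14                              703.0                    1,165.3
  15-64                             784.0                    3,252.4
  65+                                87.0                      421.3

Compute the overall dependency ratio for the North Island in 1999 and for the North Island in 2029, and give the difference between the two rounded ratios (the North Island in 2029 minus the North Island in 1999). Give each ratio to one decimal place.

the North Island in 1999: 100.8
the North Island in 2029: 48.8
Difference: -52.0

the North Island in 1999: (703.0 + 87.0) / 784.0 × 100 = 790.0 / 784.0 × 100 = 100.8
the North Island in 2029: (1,165.3 + 421.3) / 3,252.4 × 100 = 1,586.6 / 3,252.4 × 100 = 48.8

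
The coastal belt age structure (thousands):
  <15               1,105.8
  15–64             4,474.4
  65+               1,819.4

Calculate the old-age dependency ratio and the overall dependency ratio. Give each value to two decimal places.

Old-age dependency ratio: 40.66
Total dependency ratio: 65.38

Old-age dependency ratio = 1,819.4 / 4,474.4 × 100 = 40.66
Total dependency ratio = (1,105.8 + 1,819.4) / 4,474.4 × 100 = 2,925.2 / 4,474.4 × 100 = 65.38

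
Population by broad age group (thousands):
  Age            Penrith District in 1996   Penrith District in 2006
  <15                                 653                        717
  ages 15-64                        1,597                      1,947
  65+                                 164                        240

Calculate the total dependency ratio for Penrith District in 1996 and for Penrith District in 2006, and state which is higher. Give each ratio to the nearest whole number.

Penrith District in 1996: 51
Penrith District in 2006: 49
Higher: Penrith District in 1996

Penrith District in 1996: (653 + 164) / 1,597 × 100 = 817 / 1,597 × 100 = 51
Penrith District in 2006: (717 + 240) / 1,947 × 100 = 957 / 1,947 × 100 = 49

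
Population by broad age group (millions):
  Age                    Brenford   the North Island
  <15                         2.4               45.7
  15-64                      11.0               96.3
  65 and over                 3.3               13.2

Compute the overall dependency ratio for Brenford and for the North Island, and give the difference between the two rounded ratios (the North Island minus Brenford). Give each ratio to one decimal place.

Brenford: 51.8
the North Island: 61.2
Difference: +9.4

Brenford: (2.4 + 3.3) / 11.0 × 100 = 5.7 / 11.0 × 100 = 51.8
the North Island: (45.7 + 13.2) / 96.3 × 100 = 58.9 / 96.3 × 100 = 61.2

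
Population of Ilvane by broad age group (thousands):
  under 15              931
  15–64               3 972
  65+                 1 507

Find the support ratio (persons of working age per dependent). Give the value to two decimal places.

Support ratio = 3 972 / (931 + 1 507) = 3 972 / 2 438 = 1.63

Support ratio: 1.63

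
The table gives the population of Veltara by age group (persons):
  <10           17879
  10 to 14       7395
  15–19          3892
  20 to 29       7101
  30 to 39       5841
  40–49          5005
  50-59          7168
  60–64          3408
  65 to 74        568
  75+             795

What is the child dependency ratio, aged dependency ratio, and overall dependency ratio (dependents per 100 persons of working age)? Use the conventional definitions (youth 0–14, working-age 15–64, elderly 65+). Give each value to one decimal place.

0–14: 17879 + 7395 = 25274
15–64: 3892 + 7101 + 5841 + 5005 + 7168 + 3408 = 32415
65+: 568 + 795 = 1363
Youth dependency ratio = 25274 / 32415 × 100 = 78.0
Old-age dependency ratio = 1363 / 32415 × 100 = 4.2
Total dependency ratio = (25274 + 1363) / 32415 × 100 = 26637 / 32415 × 100 = 82.2

Youth dependency ratio: 78.0
Old-age dependency ratio: 4.2
Total dependency ratio: 82.2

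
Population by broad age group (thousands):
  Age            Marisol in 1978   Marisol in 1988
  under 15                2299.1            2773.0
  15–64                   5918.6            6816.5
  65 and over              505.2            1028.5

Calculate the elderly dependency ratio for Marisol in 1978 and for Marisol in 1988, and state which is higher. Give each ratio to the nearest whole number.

Marisol in 1978: 505.2 / 5918.6 × 100 = 9
Marisol in 1988: 1028.5 / 6816.5 × 100 = 15

Marisol in 1978: 9
Marisol in 1988: 15
Higher: Marisol in 1988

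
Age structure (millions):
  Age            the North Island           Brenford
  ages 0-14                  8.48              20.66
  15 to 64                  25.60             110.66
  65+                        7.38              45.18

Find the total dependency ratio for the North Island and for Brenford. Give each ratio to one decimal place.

the North Island: 62.0
Brenford: 59.5

the North Island: (8.48 + 7.38) / 25.60 × 100 = 15.86 / 25.60 × 100 = 62.0
Brenford: (20.66 + 45.18) / 110.66 × 100 = 65.84 / 110.66 × 100 = 59.5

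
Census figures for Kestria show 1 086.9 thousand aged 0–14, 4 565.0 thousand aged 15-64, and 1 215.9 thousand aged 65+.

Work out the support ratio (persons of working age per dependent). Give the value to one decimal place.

Support ratio: 2.0

Support ratio = 4 565.0 / (1 086.9 + 1 215.9) = 4 565.0 / 2 302.8 = 2.0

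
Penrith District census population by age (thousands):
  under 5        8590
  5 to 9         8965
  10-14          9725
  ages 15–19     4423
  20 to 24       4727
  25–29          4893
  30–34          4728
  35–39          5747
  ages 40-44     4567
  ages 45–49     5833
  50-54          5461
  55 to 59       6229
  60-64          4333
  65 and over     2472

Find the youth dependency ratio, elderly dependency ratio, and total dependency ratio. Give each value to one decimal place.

Youth dependency ratio: 53.6
Old-age dependency ratio: 4.9
Total dependency ratio: 58.4

0–14: 8590 + 8965 + 9725 = 27280
15–64: 4423 + 4727 + 4893 + 4728 + 5747 + 4567 + 5833 + 5461 + 6229 + 4333 = 50941
65+: 2472
Youth dependency ratio = 27280 / 50941 × 100 = 53.6
Old-age dependency ratio = 2472 / 50941 × 100 = 4.9
Total dependency ratio = (27280 + 2472) / 50941 × 100 = 29752 / 50941 × 100 = 58.4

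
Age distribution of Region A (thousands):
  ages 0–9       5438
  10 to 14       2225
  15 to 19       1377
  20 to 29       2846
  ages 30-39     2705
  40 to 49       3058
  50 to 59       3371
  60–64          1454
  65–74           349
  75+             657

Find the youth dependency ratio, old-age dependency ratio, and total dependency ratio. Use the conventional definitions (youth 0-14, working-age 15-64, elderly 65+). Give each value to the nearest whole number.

0–14: 5438 + 2225 = 7663
15–64: 1377 + 2846 + 2705 + 3058 + 3371 + 1454 = 14811
65+: 349 + 657 = 1006
Youth dependency ratio = 7663 / 14811 × 100 = 52
Old-age dependency ratio = 1006 / 14811 × 100 = 7
Total dependency ratio = (7663 + 1006) / 14811 × 100 = 8669 / 14811 × 100 = 59

Youth dependency ratio: 52
Old-age dependency ratio: 7
Total dependency ratio: 59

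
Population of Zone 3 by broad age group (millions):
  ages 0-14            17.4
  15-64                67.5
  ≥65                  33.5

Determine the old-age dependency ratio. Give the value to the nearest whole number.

Old-age dependency ratio: 50

Old-age dependency ratio = 33.5 / 67.5 × 100 = 50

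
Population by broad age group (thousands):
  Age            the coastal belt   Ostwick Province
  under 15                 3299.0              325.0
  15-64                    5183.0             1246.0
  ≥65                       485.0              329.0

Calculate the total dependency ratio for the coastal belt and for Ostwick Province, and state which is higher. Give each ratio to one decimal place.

the coastal belt: 73.0
Ostwick Province: 52.5
Higher: the coastal belt

the coastal belt: (3299.0 + 485.0) / 5183.0 × 100 = 3784.0 / 5183.0 × 100 = 73.0
Ostwick Province: (325.0 + 329.0) / 1246.0 × 100 = 654.0 / 1246.0 × 100 = 52.5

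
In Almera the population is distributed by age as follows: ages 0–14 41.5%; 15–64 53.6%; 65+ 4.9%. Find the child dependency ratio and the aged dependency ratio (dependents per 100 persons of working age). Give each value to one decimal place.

Youth dependency ratio = 41.5 / 53.6 × 100 = 77.4
Old-age dependency ratio = 4.9 / 53.6 × 100 = 9.1

Youth dependency ratio: 77.4
Old-age dependency ratio: 9.1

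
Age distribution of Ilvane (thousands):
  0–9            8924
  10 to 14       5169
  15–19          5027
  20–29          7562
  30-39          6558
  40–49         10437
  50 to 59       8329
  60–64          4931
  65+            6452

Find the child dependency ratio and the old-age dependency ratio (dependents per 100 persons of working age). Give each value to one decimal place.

0–14: 8924 + 5169 = 14093
15–64: 5027 + 7562 + 6558 + 10437 + 8329 + 4931 = 42844
65+: 6452
Youth dependency ratio = 14093 / 42844 × 100 = 32.9
Old-age dependency ratio = 6452 / 42844 × 100 = 15.1

Youth dependency ratio: 32.9
Old-age dependency ratio: 15.1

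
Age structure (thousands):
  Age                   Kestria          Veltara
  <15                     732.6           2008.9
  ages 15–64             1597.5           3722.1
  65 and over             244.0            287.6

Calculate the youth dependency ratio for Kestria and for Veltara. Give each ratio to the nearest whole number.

Kestria: 46
Veltara: 54

Kestria: 732.6 / 1597.5 × 100 = 46
Veltara: 2008.9 / 3722.1 × 100 = 54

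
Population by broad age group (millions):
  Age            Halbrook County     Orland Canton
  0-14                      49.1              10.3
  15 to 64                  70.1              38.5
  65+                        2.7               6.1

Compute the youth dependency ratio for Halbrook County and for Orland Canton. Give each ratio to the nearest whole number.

Halbrook County: 70
Orland Canton: 27

Halbrook County: 49.1 / 70.1 × 100 = 70
Orland Canton: 10.3 / 38.5 × 100 = 27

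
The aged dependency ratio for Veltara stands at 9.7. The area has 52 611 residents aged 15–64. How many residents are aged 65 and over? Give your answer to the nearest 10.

Old-age dependency ratio = elderly / working-age × 100
9.7 = E / 52 611 × 100
⇒ 5 100

Aged 65 and over: 5 100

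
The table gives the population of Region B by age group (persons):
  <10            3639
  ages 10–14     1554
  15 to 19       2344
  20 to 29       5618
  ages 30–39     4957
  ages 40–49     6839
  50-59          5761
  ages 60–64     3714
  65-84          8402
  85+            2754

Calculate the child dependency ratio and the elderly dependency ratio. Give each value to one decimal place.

Youth dependency ratio: 17.8
Old-age dependency ratio: 38.2

0–14: 3639 + 1554 = 5193
15–64: 2344 + 5618 + 4957 + 6839 + 5761 + 3714 = 29233
65+: 8402 + 2754 = 11156
Youth dependency ratio = 5193 / 29233 × 100 = 17.8
Old-age dependency ratio = 11156 / 29233 × 100 = 38.2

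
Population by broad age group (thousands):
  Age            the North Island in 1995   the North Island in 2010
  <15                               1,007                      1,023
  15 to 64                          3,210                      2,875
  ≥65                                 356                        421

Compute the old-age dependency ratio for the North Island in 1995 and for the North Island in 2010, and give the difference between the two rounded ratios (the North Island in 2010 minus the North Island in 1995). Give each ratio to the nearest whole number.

the North Island in 1995: 11
the North Island in 2010: 15
Difference: +4

the North Island in 1995: 356 / 3,210 × 100 = 11
the North Island in 2010: 421 / 2,875 × 100 = 15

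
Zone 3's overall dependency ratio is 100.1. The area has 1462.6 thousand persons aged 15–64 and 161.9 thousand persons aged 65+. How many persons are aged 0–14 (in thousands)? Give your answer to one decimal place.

Total dependency ratio = (youth + elderly) / working-age × 100
100.1 = (Y + 161.9) / 1462.6 × 100
⇒ 1302.2

Aged 0–14: 1302.2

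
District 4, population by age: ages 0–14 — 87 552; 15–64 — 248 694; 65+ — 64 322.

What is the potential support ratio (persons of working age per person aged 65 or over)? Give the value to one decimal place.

Potential support ratio: 3.9

Potential support ratio = 248 694 / 64 322 = 3.9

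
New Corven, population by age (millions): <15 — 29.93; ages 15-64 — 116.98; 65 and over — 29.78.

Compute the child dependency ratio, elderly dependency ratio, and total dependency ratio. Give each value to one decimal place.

Youth dependency ratio: 25.6
Old-age dependency ratio: 25.5
Total dependency ratio: 51.0

Youth dependency ratio = 29.93 / 116.98 × 100 = 25.6
Old-age dependency ratio = 29.78 / 116.98 × 100 = 25.5
Total dependency ratio = (29.93 + 29.78) / 116.98 × 100 = 59.71 / 116.98 × 100 = 51.0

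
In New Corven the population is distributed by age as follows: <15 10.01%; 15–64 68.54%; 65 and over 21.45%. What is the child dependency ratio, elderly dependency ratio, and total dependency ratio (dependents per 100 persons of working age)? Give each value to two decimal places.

Youth dependency ratio = 10.01 / 68.54 × 100 = 14.60
Old-age dependency ratio = 21.45 / 68.54 × 100 = 31.30
Total dependency ratio = (10.01 + 21.45) / 68.54 × 100 = 31.46 / 68.54 × 100 = 45.90

Youth dependency ratio: 14.60
Old-age dependency ratio: 31.30
Total dependency ratio: 45.90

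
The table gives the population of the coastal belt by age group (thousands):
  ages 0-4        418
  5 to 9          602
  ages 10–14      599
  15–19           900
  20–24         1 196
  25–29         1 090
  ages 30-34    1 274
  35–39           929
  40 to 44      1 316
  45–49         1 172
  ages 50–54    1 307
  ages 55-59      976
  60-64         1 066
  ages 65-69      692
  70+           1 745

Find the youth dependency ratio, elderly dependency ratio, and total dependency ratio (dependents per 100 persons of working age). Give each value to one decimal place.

Youth dependency ratio: 14.4
Old-age dependency ratio: 21.7
Total dependency ratio: 36.1

0–14: 418 + 602 + 599 = 1 619
15–64: 900 + 1 196 + 1 090 + 1 274 + 929 + 1 316 + 1 172 + 1 307 + 976 + 1 066 = 11 226
65+: 692 + 1 745 = 2 437
Youth dependency ratio = 1 619 / 11 226 × 100 = 14.4
Old-age dependency ratio = 2 437 / 11 226 × 100 = 21.7
Total dependency ratio = (1 619 + 2 437) / 11 226 × 100 = 4 056 / 11 226 × 100 = 36.1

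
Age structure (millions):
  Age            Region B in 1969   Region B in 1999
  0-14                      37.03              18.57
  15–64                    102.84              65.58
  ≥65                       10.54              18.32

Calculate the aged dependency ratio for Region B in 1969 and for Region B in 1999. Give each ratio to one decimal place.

Region B in 1969: 10.54 / 102.84 × 100 = 10.2
Region B in 1999: 18.32 / 65.58 × 100 = 27.9

Region B in 1969: 10.2
Region B in 1999: 27.9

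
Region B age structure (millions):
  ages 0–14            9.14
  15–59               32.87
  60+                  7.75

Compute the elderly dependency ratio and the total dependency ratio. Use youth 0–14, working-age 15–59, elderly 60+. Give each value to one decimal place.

Old-age dependency ratio = 7.75 / 32.87 × 100 = 23.6
Total dependency ratio = (9.14 + 7.75) / 32.87 × 100 = 16.89 / 32.87 × 100 = 51.4

Old-age dependency ratio: 23.6
Total dependency ratio: 51.4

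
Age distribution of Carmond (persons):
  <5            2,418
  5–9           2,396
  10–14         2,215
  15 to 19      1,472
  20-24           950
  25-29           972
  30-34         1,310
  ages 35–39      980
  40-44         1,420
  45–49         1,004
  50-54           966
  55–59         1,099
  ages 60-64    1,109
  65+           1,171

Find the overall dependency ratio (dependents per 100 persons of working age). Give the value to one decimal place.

0–14: 2,418 + 2,396 + 2,215 = 7,029
15–64: 1,472 + 950 + 972 + 1,310 + 980 + 1,420 + 1,004 + 966 + 1,099 + 1,109 = 11,282
65+: 1,171
Total dependency ratio = (7,029 + 1,171) / 11,282 × 100 = 8,200 / 11,282 × 100 = 72.7

Total dependency ratio: 72.7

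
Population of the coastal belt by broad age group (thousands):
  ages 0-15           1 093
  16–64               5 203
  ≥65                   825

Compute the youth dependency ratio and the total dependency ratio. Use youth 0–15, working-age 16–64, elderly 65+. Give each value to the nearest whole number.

Youth dependency ratio: 21
Total dependency ratio: 37

Youth dependency ratio = 1 093 / 5 203 × 100 = 21
Total dependency ratio = (1 093 + 825) / 5 203 × 100 = 1 918 / 5 203 × 100 = 37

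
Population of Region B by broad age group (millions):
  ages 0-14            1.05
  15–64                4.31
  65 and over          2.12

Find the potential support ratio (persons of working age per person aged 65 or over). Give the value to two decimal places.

Potential support ratio: 2.03

Potential support ratio = 4.31 / 2.12 = 2.03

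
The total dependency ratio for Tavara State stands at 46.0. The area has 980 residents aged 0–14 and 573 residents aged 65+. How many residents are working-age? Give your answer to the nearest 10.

Working-age: 3 380

Total dependency ratio = (youth + elderly) / working-age × 100
46.0 = (980 + 573) / W × 100
⇒ 3 380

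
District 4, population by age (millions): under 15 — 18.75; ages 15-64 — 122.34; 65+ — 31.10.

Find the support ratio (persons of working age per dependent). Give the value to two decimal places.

Support ratio: 2.45

Support ratio = 122.34 / (18.75 + 31.10) = 122.34 / 49.85 = 2.45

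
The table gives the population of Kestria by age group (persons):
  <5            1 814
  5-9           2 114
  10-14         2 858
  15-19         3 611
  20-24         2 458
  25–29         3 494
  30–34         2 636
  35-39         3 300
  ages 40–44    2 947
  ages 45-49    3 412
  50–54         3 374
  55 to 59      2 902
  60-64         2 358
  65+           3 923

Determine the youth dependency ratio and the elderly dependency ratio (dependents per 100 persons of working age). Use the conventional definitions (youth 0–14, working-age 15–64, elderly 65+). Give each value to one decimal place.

0–14: 1 814 + 2 114 + 2 858 = 6 786
15–64: 3 611 + 2 458 + 3 494 + 2 636 + 3 300 + 2 947 + 3 412 + 3 374 + 2 902 + 2 358 = 30 492
65+: 3 923
Youth dependency ratio = 6 786 / 30 492 × 100 = 22.3
Old-age dependency ratio = 3 923 / 30 492 × 100 = 12.9

Youth dependency ratio: 22.3
Old-age dependency ratio: 12.9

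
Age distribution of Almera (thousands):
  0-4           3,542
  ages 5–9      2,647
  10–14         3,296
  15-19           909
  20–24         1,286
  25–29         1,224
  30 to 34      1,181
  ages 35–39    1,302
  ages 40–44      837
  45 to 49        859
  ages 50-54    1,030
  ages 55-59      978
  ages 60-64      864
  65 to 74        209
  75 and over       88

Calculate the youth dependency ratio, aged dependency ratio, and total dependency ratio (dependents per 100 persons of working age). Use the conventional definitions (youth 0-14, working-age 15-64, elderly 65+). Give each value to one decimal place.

0–14: 3,542 + 2,647 + 3,296 = 9,485
15–64: 909 + 1,286 + 1,224 + 1,181 + 1,302 + 837 + 859 + 1,030 + 978 + 864 = 10,470
65+: 209 + 88 = 297
Youth dependency ratio = 9,485 / 10,470 × 100 = 90.6
Old-age dependency ratio = 297 / 10,470 × 100 = 2.8
Total dependency ratio = (9,485 + 297) / 10,470 × 100 = 9,782 / 10,470 × 100 = 93.4

Youth dependency ratio: 90.6
Old-age dependency ratio: 2.8
Total dependency ratio: 93.4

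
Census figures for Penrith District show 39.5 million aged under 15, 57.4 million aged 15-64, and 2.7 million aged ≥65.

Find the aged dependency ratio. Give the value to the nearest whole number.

Old-age dependency ratio = 2.7 / 57.4 × 100 = 5

Old-age dependency ratio: 5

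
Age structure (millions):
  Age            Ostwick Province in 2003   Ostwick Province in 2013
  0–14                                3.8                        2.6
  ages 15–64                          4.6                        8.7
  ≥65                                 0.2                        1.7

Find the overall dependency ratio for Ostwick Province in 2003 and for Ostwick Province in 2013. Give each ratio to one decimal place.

Ostwick Province in 2003: (3.8 + 0.2) / 4.6 × 100 = 4.0 / 4.6 × 100 = 87.0
Ostwick Province in 2013: (2.6 + 1.7) / 8.7 × 100 = 4.3 / 8.7 × 100 = 49.4

Ostwick Province in 2003: 87.0
Ostwick Province in 2013: 49.4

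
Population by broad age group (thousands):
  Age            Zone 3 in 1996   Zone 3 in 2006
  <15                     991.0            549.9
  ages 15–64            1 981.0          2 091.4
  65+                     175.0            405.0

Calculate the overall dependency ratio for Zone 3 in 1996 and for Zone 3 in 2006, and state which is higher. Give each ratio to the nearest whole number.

Zone 3 in 1996: (991.0 + 175.0) / 1 981.0 × 100 = 1 166.0 / 1 981.0 × 100 = 59
Zone 3 in 2006: (549.9 + 405.0) / 2 091.4 × 100 = 954.9 / 2 091.4 × 100 = 46

Zone 3 in 1996: 59
Zone 3 in 2006: 46
Higher: Zone 3 in 1996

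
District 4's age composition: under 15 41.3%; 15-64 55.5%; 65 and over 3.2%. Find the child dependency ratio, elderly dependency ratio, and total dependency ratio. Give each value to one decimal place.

Youth dependency ratio: 74.4
Old-age dependency ratio: 5.8
Total dependency ratio: 80.2

Youth dependency ratio = 41.3 / 55.5 × 100 = 74.4
Old-age dependency ratio = 3.2 / 55.5 × 100 = 5.8
Total dependency ratio = (41.3 + 3.2) / 55.5 × 100 = 44.5 / 55.5 × 100 = 80.2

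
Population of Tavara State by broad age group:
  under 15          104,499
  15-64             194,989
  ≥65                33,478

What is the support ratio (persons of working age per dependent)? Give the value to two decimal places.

Support ratio: 1.41

Support ratio = 194,989 / (104,499 + 33,478) = 194,989 / 137,977 = 1.41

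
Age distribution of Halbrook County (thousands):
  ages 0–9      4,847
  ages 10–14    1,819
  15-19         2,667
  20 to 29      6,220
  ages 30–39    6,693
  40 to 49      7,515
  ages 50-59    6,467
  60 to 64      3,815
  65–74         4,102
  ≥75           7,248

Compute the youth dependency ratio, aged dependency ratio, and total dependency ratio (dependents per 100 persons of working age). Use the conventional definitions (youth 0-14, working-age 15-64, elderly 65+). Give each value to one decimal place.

Youth dependency ratio: 20.0
Old-age dependency ratio: 34.0
Total dependency ratio: 54.0

0–14: 4,847 + 1,819 = 6,666
15–64: 2,667 + 6,220 + 6,693 + 7,515 + 6,467 + 3,815 = 33,377
65+: 4,102 + 7,248 = 11,350
Youth dependency ratio = 6,666 / 33,377 × 100 = 20.0
Old-age dependency ratio = 11,350 / 33,377 × 100 = 34.0
Total dependency ratio = (6,666 + 11,350) / 33,377 × 100 = 18,016 / 33,377 × 100 = 54.0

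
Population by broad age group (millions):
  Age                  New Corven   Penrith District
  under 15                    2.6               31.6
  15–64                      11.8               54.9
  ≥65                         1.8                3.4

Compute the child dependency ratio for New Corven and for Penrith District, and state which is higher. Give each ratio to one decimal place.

New Corven: 2.6 / 11.8 × 100 = 22.0
Penrith District: 31.6 / 54.9 × 100 = 57.6

New Corven: 22.0
Penrith District: 57.6
Higher: Penrith District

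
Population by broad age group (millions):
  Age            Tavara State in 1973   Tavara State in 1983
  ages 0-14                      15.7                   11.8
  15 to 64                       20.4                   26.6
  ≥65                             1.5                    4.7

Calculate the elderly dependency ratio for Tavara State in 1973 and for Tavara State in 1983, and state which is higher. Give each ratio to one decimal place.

Tavara State in 1973: 7.4
Tavara State in 1983: 17.7
Higher: Tavara State in 1983

Tavara State in 1973: 1.5 / 20.4 × 100 = 7.4
Tavara State in 1983: 4.7 / 26.6 × 100 = 17.7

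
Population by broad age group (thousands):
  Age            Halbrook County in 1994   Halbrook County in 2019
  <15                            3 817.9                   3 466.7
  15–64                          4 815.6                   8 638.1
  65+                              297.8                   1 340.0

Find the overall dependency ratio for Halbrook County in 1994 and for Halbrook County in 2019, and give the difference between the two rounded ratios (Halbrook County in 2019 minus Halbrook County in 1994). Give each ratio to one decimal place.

Halbrook County in 1994: (3 817.9 + 297.8) / 4 815.6 × 100 = 4 115.7 / 4 815.6 × 100 = 85.5
Halbrook County in 2019: (3 466.7 + 1 340.0) / 8 638.1 × 100 = 4 806.7 / 8 638.1 × 100 = 55.6

Halbrook County in 1994: 85.5
Halbrook County in 2019: 55.6
Difference: -29.9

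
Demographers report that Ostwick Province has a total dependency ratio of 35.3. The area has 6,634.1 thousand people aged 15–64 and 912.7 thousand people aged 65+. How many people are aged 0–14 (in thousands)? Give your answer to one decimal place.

Aged 0–14: 1,429.1

Total dependency ratio = (youth + elderly) / working-age × 100
35.3 = (Y + 912.7) / 6,634.1 × 100
⇒ 1,429.1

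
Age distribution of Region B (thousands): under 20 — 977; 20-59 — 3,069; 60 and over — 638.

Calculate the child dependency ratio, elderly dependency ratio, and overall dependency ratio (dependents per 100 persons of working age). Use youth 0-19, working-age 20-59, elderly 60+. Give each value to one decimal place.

Youth dependency ratio: 31.8
Old-age dependency ratio: 20.8
Total dependency ratio: 52.6

Youth dependency ratio = 977 / 3,069 × 100 = 31.8
Old-age dependency ratio = 638 / 3,069 × 100 = 20.8
Total dependency ratio = (977 + 638) / 3,069 × 100 = 1,615 / 3,069 × 100 = 52.6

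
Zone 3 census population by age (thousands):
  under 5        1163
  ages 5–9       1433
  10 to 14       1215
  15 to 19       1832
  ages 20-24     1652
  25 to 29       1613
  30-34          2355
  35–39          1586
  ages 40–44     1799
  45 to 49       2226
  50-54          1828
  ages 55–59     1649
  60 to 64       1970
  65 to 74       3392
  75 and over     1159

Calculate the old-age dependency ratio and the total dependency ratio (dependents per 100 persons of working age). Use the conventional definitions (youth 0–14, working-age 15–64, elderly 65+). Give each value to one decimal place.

Old-age dependency ratio: 24.6
Total dependency ratio: 45.2

0–14: 1163 + 1433 + 1215 = 3811
15–64: 1832 + 1652 + 1613 + 2355 + 1586 + 1799 + 2226 + 1828 + 1649 + 1970 = 18510
65+: 3392 + 1159 = 4551
Old-age dependency ratio = 4551 / 18510 × 100 = 24.6
Total dependency ratio = (3811 + 4551) / 18510 × 100 = 8362 / 18510 × 100 = 45.2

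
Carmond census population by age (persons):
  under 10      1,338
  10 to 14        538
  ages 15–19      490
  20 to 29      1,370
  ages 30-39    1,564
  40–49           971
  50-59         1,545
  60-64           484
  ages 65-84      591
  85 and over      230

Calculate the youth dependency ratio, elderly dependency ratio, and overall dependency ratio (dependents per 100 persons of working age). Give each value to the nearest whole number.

0–14: 1,338 + 538 = 1,876
15–64: 490 + 1,370 + 1,564 + 971 + 1,545 + 484 = 6,424
65+: 591 + 230 = 821
Youth dependency ratio = 1,876 / 6,424 × 100 = 29
Old-age dependency ratio = 821 / 6,424 × 100 = 13
Total dependency ratio = (1,876 + 821) / 6,424 × 100 = 2,697 / 6,424 × 100 = 42

Youth dependency ratio: 29
Old-age dependency ratio: 13
Total dependency ratio: 42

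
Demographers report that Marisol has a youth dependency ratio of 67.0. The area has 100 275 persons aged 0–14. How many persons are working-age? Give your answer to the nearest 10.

Youth dependency ratio = youth / working-age × 100
67.0 = 100 275 / W × 100
⇒ 149 660

Working-age: 149 660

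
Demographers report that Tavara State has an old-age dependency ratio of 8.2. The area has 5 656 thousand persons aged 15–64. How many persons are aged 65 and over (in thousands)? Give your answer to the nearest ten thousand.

Old-age dependency ratio = elderly / working-age × 100
8.2 = E / 5 656 × 100
⇒ 460

Aged 65 and over: 460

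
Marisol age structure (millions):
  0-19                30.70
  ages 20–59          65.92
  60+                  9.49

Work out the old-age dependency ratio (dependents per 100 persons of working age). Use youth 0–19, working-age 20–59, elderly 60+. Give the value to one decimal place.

Old-age dependency ratio = 9.49 / 65.92 × 100 = 14.4

Old-age dependency ratio: 14.4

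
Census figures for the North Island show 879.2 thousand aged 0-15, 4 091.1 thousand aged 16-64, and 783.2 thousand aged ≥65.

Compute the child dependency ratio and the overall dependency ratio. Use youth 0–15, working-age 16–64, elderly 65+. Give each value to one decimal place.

Youth dependency ratio = 879.2 / 4 091.1 × 100 = 21.5
Total dependency ratio = (879.2 + 783.2) / 4 091.1 × 100 = 1 662.4 / 4 091.1 × 100 = 40.6

Youth dependency ratio: 21.5
Total dependency ratio: 40.6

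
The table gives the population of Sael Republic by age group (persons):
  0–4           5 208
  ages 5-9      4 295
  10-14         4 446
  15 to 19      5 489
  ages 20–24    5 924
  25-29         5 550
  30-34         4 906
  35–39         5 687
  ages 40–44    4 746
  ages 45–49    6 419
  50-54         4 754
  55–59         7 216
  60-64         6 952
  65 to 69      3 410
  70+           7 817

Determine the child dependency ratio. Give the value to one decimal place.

Youth dependency ratio: 24.2

0–14: 5 208 + 4 295 + 4 446 = 13 949
15–64: 5 489 + 5 924 + 5 550 + 4 906 + 5 687 + 4 746 + 6 419 + 4 754 + 7 216 + 6 952 = 57 643
65+: 3 410 + 7 817 = 11 227
Youth dependency ratio = 13 949 / 57 643 × 100 = 24.2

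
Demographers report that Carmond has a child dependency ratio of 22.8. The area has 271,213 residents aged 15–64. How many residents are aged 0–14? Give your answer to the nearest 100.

Youth dependency ratio = youth / working-age × 100
22.8 = Y / 271,213 × 100
⇒ 61,800

Aged 0–14: 61,800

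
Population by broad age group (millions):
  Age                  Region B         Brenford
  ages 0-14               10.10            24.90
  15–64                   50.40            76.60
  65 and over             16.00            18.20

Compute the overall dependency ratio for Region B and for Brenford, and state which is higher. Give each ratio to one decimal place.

Region B: 51.8
Brenford: 56.3
Higher: Brenford

Region B: (10.10 + 16.00) / 50.40 × 100 = 26.10 / 50.40 × 100 = 51.8
Brenford: (24.90 + 18.20) / 76.60 × 100 = 43.10 / 76.60 × 100 = 56.3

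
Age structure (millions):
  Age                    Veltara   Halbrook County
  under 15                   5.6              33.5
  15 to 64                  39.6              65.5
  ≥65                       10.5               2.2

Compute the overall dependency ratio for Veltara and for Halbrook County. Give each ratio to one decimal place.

Veltara: 40.7
Halbrook County: 54.5

Veltara: (5.6 + 10.5) / 39.6 × 100 = 16.1 / 39.6 × 100 = 40.7
Halbrook County: (33.5 + 2.2) / 65.5 × 100 = 35.7 / 65.5 × 100 = 54.5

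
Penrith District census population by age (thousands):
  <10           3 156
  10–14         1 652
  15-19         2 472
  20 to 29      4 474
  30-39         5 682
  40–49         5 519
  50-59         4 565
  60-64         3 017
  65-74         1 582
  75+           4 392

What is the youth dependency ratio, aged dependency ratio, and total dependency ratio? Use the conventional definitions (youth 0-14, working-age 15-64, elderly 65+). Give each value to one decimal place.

0–14: 3 156 + 1 652 = 4 808
15–64: 2 472 + 4 474 + 5 682 + 5 519 + 4 565 + 3 017 = 25 729
65+: 1 582 + 4 392 = 5 974
Youth dependency ratio = 4 808 / 25 729 × 100 = 18.7
Old-age dependency ratio = 5 974 / 25 729 × 100 = 23.2
Total dependency ratio = (4 808 + 5 974) / 25 729 × 100 = 10 782 / 25 729 × 100 = 41.9

Youth dependency ratio: 18.7
Old-age dependency ratio: 23.2
Total dependency ratio: 41.9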